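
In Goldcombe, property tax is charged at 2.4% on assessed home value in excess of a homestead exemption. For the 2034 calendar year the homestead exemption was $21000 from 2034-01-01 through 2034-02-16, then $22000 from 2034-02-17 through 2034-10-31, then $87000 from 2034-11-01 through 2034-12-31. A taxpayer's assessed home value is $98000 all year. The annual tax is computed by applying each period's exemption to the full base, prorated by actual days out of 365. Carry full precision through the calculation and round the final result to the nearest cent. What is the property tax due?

$1566.38

2034-01-01 to 2034-02-16: 47 days, exemption $21000 → ($98000 − $21000) × 2.4% × 47/365 = $237.9616
2034-02-17 to 2034-10-31: 257 days, exemption $22000 → ($98000 − $22000) × 2.4% × 257/365 = $1284.2959
2034-11-01 to 2034-12-31: 61 days, exemption $87000 → ($98000 − $87000) × 2.4% × 61/365 = $44.1205
Total = $1566.3781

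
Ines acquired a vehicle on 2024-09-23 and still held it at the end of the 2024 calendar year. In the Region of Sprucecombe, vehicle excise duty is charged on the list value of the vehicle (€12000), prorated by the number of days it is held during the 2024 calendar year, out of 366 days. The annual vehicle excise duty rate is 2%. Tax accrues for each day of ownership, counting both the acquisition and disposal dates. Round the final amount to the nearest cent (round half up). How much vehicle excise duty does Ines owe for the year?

€65.57

Days held (2024-09-23 to 2024-12-31): 100 out of 366
Tax = €12000 × 2% × 100/366 = €65.5738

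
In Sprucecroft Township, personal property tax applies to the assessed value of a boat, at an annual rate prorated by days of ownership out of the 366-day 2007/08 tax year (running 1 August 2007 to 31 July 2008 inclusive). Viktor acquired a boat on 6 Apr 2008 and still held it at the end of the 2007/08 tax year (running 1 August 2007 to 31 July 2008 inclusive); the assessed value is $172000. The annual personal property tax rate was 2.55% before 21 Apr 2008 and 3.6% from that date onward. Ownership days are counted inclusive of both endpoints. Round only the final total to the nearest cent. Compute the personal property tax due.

$1905.39

6 Apr – 20 Apr 2008: 15 days at 2.55% → $172000 × 2.55% × 15/366 = $179.7541
21 Apr – 31 Jul 2008: 102 days at 3.6% → $172000 × 3.6% × 102/366 = $1725.6393
Total = $1905.3934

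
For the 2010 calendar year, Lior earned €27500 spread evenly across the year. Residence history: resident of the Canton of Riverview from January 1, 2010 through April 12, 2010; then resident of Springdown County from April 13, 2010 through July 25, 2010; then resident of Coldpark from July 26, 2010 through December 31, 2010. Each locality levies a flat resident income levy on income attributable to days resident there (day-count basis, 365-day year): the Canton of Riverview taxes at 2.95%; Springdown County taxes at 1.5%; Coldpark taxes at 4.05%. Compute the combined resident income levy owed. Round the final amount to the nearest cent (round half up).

The Canton of Riverview, January 1 – April 12, 2010: 102 days → €27500 × 2.95% × 102/365 = €226.7055
Springdown County, April 13 – July 25, 2010: 104 days → €27500 × 1.5% × 104/365 = €117.5342
Coldpark, July 26 – December 31, 2010: 159 days → €27500 × 4.05% × 159/365 = €485.1678
Total = €829.4075

€829.41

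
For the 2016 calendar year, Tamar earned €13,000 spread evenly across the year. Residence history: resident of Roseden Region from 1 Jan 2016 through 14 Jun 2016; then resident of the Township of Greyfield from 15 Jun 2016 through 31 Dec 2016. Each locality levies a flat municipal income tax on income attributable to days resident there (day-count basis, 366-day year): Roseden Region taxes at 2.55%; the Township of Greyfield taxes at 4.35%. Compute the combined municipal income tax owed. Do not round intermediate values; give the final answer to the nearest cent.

Roseden Region, 1 Jan – 14 Jun 2016: 166 days → €13,000 × 2.55% × 166/366 = €150.3525
The Township of Greyfield, 15 Jun – 31 Dec 2016: 200 days → €13,000 × 4.35% × 200/366 = €309.0164
Total = €459.3689

€459.37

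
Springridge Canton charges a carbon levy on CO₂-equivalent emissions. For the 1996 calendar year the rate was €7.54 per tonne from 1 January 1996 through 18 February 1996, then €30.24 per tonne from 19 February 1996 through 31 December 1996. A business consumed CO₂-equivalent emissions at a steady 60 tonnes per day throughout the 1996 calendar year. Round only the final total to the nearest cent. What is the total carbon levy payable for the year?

€597332.40

1 January – 18 February 1996: 49 days × 60 tonnes/day = 2,940 tonnes at €7.54/tonne → €22167.60
19 February – 31 December 1996: 317 days × 60 tonnes/day = 19,020 tonnes at €30.24/tonne → €575164.80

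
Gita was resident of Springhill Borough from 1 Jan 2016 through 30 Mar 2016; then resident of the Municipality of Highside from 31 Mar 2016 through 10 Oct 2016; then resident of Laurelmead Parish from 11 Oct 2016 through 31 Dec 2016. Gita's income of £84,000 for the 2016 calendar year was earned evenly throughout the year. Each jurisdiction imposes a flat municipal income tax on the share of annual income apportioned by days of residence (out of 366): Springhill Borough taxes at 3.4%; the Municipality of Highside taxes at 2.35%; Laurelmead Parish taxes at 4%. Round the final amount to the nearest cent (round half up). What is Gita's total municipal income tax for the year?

£2,501.41

Springhill Borough, 1 Jan – 30 Mar 2016: 90 days → £84,000 × 3.4% × 90/366 = £702.2951
The Municipality of Highside, 31 Mar – 10 Oct 2016: 194 days → £84,000 × 2.35% × 194/366 = £1,046.3279
Laurelmead Parish, 11 Oct – 31 Dec 2016: 82 days → £84,000 × 4% × 82/366 = £752.7869
Total = £2,501.4098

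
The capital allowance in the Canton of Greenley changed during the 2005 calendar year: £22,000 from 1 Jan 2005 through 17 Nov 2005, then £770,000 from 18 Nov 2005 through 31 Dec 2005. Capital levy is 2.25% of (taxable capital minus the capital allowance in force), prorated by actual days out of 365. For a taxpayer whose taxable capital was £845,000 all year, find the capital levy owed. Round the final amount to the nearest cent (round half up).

1 Jan – 17 Nov 2005: 321 days, exemption £22,000 → (£845,000 − £22,000) × 2.25% × 321/365 = £16,285.2534
18 Nov – 31 Dec 2005: 44 days, exemption £770,000 → (£845,000 − £770,000) × 2.25% × 44/365 = £203.4247
Total = £16,488.6781

£16,488.68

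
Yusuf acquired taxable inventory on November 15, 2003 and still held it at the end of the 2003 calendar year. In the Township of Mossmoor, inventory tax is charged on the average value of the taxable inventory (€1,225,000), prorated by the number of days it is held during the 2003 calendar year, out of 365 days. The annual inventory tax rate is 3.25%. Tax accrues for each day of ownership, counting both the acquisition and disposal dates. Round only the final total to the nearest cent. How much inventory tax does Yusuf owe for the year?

Days held (November 15 – December 31, 2003): 47 out of 365
Tax = €1,225,000 × 3.25% × 47/365 = €5,126.5411

€5,126.54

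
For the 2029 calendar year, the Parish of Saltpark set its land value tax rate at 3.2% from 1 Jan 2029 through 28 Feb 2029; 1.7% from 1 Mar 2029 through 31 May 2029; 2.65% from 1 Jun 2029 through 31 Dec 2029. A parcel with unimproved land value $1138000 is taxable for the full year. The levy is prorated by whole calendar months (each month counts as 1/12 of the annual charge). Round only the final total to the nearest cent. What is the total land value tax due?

$28497.42

1 Jan – 28 Feb 2029: 2 months at 3.2% → $1138000 × 3.2% × 2/12 = $6069.3333
1 Mar – 31 May 2029: 3 months at 1.7% → $1138000 × 1.7% × 3/12 = $4836.5000
1 Jun – 31 Dec 2029: 7 months at 2.65% → $1138000 × 2.65% × 7/12 = $17591.5833
Total = $28497.4167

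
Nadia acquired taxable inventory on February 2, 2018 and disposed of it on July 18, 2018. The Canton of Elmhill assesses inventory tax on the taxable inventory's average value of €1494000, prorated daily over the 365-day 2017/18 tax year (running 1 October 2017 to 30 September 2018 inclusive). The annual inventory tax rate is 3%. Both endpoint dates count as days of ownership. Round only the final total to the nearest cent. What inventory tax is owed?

€20506.68

Days held (February 2 – July 18, 2018): 167 out of 365
Tax = €1494000 × 3% × 167/365 = €20506.6849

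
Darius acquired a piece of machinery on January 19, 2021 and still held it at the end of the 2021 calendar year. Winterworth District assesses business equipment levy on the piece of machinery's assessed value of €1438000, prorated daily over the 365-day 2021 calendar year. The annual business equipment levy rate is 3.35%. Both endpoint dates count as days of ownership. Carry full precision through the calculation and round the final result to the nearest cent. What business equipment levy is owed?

€45797.35

Days held (January 19 – December 31, 2021): 347 out of 365
Tax = €1438000 × 3.35% × 347/365 = €45797.3452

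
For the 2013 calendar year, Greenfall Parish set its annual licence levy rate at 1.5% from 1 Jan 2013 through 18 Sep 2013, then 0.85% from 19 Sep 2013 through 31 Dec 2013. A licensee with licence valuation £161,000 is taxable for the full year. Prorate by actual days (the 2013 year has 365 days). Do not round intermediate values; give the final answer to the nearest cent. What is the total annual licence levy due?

1 Jan – 18 Sep 2013: 261 days at 1.5% → £161,000 × 1.5% × 261/365 = £1,726.8904
19 Sep – 31 Dec 2013: 104 days at 0.85% → £161,000 × 0.85% × 104/365 = £389.9288
Total = £2,116.8192

£2,116.82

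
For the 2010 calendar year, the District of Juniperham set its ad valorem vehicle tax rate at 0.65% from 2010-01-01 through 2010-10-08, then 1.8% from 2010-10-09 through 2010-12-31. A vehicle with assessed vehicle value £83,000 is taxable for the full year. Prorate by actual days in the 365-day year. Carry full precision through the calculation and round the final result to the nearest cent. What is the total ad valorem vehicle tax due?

2010-01-01 to 2010-10-08: 281 days at 0.65% → £83,000 × 0.65% × 281/365 = £415.3411
2010-10-09 to 2010-12-31: 84 days at 1.8% → £83,000 × 1.8% × 84/365 = £343.8247
Total = £759.1658

£759.17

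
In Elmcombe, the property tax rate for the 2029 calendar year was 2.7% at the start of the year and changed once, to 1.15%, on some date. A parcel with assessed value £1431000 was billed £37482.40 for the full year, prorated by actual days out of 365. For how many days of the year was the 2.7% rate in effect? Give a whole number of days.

346 days

Let d = days at the first rate; then 365 − d days at the second rate.
£1431000 × [2.7%·d + 1.15%·(365−d)] / 365 = £37482.40
Solving gives d = 346, so the new rate took effect on 13 Dec 2029.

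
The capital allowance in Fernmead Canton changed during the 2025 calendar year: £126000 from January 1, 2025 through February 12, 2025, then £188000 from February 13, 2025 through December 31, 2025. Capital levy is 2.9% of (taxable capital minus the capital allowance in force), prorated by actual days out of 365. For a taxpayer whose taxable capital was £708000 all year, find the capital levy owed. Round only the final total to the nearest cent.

January 1 – February 12, 2025: 43 days, exemption £126000 → (£708000 − £126000) × 2.9% × 43/365 = £1988.3671
February 13 – December 31, 2025: 322 days, exemption £188000 → (£708000 − £188000) × 2.9% × 322/365 = £13303.4521
Total = £15291.8192

£15291.82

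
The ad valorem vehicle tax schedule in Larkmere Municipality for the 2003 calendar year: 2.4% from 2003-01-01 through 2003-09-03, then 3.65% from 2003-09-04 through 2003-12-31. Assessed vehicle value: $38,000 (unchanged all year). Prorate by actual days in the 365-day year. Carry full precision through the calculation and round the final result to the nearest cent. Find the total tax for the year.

$1,066.86

2003-01-01 to 2003-09-03: 246 days at 2.4% → $38,000 × 2.4% × 246/365 = $614.6630
2003-09-04 to 2003-12-31: 119 days at 3.65% → $38,000 × 3.65% × 119/365 = $452.2000
Total = $1,066.8630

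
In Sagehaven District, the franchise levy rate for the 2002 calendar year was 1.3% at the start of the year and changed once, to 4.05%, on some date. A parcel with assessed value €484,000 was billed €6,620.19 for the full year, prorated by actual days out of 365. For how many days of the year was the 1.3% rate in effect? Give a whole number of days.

Let d = days at the first rate; then 365 − d days at the second rate.
€484,000 × [1.3%·d + 4.05%·(365−d)] / 365 = €6,620.19
Solving gives d = 356, so the new rate took effect on 23 December 2002.

356 days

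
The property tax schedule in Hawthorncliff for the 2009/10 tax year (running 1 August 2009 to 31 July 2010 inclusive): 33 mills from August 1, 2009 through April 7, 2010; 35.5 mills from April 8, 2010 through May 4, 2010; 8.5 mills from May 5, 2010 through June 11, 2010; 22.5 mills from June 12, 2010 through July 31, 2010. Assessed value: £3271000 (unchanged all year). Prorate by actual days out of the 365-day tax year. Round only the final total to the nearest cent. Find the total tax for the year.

August 1, 2009 – April 7, 2010: 250 days at 33 mills → £3271000 × 3.3% × 250/365 = £73933.5616
April 8 – May 4, 2010: 27 days at 35.5 mills → £3271000 × 3.55% × 27/365 = £8589.7356
May 5 – June 11, 2010: 38 days at 8.5 mills → £3271000 × 0.85% × 38/365 = £2894.6110
June 12 – July 31, 2010: 50 days at 22.5 mills → £3271000 × 2.25% × 50/365 = £10081.8493
Total = £95499.7575

£95499.76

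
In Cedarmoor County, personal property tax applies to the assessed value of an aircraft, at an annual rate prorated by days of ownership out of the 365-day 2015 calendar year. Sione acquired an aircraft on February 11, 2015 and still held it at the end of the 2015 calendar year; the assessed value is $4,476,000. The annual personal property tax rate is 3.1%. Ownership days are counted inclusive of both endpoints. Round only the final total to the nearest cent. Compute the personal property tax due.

Days held (February 11 – December 31, 2015): 324 out of 365
Tax = $4,476,000 × 3.1% × 324/365 = $123,169.7096

$123,169.71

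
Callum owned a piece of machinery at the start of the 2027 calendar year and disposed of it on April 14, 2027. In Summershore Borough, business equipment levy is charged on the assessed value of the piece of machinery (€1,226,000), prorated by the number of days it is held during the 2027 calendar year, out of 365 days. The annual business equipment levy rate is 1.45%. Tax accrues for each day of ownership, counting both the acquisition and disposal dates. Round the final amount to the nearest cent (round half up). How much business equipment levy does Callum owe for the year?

€5,065.23

Days held (January 1 – April 14, 2027): 104 out of 365
Tax = €1,226,000 × 1.45% × 104/365 = €5,065.2274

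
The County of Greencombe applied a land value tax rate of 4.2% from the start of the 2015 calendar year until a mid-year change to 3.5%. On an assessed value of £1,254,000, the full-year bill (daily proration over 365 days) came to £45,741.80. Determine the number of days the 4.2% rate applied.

77 days

Let d = days at the first rate; then 365 − d days at the second rate.
£1,254,000 × [4.2%·d + 3.5%·(365−d)] / 365 = £45,741.80
Solving gives d = 77, so the new rate took effect on 19 Mar 2015.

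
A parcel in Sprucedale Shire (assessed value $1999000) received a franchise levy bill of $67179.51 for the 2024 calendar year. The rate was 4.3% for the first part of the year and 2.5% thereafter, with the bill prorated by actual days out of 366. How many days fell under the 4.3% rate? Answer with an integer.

175 days

Let d = days at the first rate; then 366 − d days at the second rate.
$1999000 × [4.3%·d + 2.5%·(366−d)] / 366 = $67179.51
Solving gives d = 175, so the new rate took effect on 24 Jun 2024.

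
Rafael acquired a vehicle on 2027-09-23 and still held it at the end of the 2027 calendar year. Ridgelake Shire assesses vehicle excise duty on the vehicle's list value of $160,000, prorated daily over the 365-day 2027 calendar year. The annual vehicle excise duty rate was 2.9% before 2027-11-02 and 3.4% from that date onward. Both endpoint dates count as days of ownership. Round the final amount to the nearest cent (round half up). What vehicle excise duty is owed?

2027-09-23 to 2027-11-01: 40 days at 2.9% → $160,000 × 2.9% × 40/365 = $508.4932
2027-11-02 to 2027-12-31: 60 days at 3.4% → $160,000 × 3.4% × 60/365 = $894.2466
Total = $1,402.7397

$1,402.74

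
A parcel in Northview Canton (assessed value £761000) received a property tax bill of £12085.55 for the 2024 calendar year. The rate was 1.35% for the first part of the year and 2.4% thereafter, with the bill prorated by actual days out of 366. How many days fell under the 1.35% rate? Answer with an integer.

283 days

Let d = days at the first rate; then 366 − d days at the second rate.
£761000 × [1.35%·d + 2.4%·(366−d)] / 366 = £12085.55
Solving gives d = 283, so the new rate took effect on October 10, 2024.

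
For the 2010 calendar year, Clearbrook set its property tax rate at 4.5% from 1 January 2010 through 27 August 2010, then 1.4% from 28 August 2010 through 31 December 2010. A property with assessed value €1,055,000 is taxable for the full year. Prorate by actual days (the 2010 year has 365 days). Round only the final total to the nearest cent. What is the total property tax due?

1 January – 27 August 2010: 239 days at 4.5% → €1,055,000 × 4.5% × 239/365 = €31,086.3699
28 August – 31 December 2010: 126 days at 1.4% → €1,055,000 × 1.4% × 126/365 = €5,098.6849
Total = €36,185.0548

€36,185.05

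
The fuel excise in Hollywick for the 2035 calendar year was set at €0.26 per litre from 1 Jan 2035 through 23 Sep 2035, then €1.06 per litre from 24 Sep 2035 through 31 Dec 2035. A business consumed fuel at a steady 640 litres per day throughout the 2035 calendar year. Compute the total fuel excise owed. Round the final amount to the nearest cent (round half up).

1 Jan – 23 Sep 2035: 266 days × 640 litres/day = 170,240 litres at €0.26/litre → €44,262.40
24 Sep – 31 Dec 2035: 99 days × 640 litres/day = 63,360 litres at €1.06/litre → €67,161.60

€111,424.00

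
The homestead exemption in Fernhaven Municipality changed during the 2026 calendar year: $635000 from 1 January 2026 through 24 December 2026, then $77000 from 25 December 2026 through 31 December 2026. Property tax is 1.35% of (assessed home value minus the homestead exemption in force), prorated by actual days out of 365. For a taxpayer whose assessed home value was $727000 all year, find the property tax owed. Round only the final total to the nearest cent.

$1386.47

1 January – 24 December 2026: 358 days, exemption $635000 → ($727000 − $635000) × 1.35% × 358/365 = $1218.1808
25 December – 31 December 2026: 7 days, exemption $77000 → ($727000 − $77000) × 1.35% × 7/365 = $168.2877
Total = $1386.4685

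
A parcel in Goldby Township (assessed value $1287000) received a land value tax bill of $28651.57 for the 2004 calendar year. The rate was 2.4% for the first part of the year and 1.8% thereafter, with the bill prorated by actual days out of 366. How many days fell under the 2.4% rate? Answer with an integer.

260 days

Let d = days at the first rate; then 366 − d days at the second rate.
$1287000 × [2.4%·d + 1.8%·(366−d)] / 366 = $28651.57
Solving gives d = 260, so the new rate took effect on September 17, 2004.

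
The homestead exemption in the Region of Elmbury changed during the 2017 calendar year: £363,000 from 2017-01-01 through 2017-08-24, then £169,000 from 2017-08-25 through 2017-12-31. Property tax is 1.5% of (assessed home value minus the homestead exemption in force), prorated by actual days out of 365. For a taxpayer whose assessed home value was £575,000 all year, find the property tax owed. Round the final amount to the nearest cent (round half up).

2017-01-01 to 2017-08-24: 236 days, exemption £363,000 → (£575,000 − £363,000) × 1.5% × 236/365 = £2,056.1096
2017-08-25 to 2017-12-31: 129 days, exemption £169,000 → (£575,000 − £169,000) × 1.5% × 129/365 = £2,152.3562
Total = £4,208.4658

£4,208.47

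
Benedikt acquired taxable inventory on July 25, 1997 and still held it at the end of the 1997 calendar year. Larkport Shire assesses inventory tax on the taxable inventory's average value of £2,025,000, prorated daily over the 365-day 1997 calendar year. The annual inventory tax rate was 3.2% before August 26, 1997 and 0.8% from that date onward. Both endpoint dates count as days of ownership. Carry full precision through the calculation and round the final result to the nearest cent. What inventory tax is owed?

£11,362.19

July 25 – August 25, 1997: 32 days at 3.2% → £2,025,000 × 3.2% × 32/365 = £5,681.0959
August 26 – December 31, 1997: 128 days at 0.8% → £2,025,000 × 0.8% × 128/365 = £5,681.0959
Total = £11,362.1918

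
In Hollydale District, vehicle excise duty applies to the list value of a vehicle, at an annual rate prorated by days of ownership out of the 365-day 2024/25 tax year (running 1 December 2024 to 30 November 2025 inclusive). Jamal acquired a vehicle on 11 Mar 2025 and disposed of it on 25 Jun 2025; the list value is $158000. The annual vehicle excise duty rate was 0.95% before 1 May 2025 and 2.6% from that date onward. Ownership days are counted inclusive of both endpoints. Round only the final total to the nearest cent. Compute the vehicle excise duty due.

$840.00

11 Mar – 30 Apr 2025: 51 days at 0.95% → $158000 × 0.95% × 51/365 = $209.7288
1 May – 25 Jun 2025: 56 days at 2.6% → $158000 × 2.6% × 56/365 = $630.2685
Total = $839.9973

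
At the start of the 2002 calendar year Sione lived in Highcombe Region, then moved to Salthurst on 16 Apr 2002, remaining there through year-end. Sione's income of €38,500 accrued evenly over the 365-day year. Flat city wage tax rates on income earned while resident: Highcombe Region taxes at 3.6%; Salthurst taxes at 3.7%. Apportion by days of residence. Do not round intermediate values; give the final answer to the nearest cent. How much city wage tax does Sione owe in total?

€1,413.42

Highcombe Region, 1 Jan – 15 Apr 2002: 105 days → €38,500 × 3.6% × 105/365 = €398.7123
Salthurst, 16 Apr – 31 Dec 2002: 260 days → €38,500 × 3.7% × 260/365 = €1,014.7123
Total = €1,413.4247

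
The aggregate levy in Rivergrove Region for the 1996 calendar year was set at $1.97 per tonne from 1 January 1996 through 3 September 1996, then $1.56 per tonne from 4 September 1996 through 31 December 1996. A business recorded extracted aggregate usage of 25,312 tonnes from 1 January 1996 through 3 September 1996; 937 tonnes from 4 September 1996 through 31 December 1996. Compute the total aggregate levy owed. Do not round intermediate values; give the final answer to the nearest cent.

1 January – 3 September 1996: 25,312 tonnes at $1.97/tonne → $49864.64
4 September – 31 December 1996: 937 tonnes at $1.56/tonne → $1461.72

$51326.36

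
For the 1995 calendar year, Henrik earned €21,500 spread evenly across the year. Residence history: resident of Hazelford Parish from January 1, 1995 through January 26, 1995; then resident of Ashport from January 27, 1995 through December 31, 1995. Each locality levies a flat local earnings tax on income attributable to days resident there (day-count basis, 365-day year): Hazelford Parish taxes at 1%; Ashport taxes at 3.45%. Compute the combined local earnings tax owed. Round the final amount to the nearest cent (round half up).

€704.23

Hazelford Parish, January 1 – January 26, 1995: 26 days → €21,500 × 1% × 26/365 = €15.3151
Ashport, January 27 – December 31, 1995: 339 days → €21,500 × 3.45% × 339/365 = €688.9130
Total = €704.2281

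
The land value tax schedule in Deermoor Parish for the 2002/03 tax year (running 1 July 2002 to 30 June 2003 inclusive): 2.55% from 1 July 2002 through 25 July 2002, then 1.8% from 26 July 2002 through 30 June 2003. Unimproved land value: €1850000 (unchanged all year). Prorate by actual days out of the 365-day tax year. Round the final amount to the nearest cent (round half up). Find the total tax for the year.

€34250.34

1 July – 25 July 2002: 25 days at 2.55% → €1850000 × 2.55% × 25/365 = €3231.1644
26 July 2002 – 30 June 2003: 340 days at 1.8% → €1850000 × 1.8% × 340/365 = €31019.1781
Total = €34250.3425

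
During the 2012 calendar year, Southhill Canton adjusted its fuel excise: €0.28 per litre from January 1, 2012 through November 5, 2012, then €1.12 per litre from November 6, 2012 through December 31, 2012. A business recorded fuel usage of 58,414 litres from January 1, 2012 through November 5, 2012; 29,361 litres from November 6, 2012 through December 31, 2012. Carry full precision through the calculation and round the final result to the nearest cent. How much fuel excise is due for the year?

January 1 – November 5, 2012: 58,414 litres at €0.28/litre → €16,355.92
November 6 – December 31, 2012: 29,361 litres at €1.12/litre → €32,884.32

€49,240.24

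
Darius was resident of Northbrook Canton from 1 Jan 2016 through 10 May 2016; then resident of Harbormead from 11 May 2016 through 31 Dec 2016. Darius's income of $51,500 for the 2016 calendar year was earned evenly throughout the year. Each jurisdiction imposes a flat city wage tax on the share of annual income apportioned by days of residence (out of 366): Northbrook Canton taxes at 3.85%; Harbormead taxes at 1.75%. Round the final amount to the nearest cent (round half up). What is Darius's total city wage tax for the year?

$1,288.34

Northbrook Canton, 1 Jan – 10 May 2016: 131 days → $51,500 × 3.85% × 131/366 = $709.6728
Harbormead, 11 May – 31 Dec 2016: 235 days → $51,500 × 1.75% × 235/366 = $578.6714
Total = $1,288.3443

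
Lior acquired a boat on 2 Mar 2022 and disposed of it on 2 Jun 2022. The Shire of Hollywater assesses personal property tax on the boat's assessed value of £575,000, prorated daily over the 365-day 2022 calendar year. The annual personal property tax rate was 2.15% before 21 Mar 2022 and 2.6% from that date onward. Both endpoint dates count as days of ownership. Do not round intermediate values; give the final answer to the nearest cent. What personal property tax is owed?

£3,674.49

2 Mar – 20 Mar 2022: 19 days at 2.15% → £575,000 × 2.15% × 19/365 = £643.5274
21 Mar – 2 Jun 2022: 74 days at 2.6% → £575,000 × 2.6% × 74/365 = £3,030.9589
Total = £3,674.4863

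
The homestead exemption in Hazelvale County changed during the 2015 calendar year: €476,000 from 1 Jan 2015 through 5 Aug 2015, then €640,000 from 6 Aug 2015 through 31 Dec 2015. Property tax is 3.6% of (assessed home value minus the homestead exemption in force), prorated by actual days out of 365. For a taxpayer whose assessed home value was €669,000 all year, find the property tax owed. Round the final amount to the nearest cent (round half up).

1 Jan – 5 Aug 2015: 217 days, exemption €476,000 → (€669,000 − €476,000) × 3.6% × 217/365 = €4,130.7288
6 Aug – 31 Dec 2015: 148 days, exemption €640,000 → (€669,000 − €640,000) × 3.6% × 148/365 = €423.3205
Total = €4,554.0493

€4,554.05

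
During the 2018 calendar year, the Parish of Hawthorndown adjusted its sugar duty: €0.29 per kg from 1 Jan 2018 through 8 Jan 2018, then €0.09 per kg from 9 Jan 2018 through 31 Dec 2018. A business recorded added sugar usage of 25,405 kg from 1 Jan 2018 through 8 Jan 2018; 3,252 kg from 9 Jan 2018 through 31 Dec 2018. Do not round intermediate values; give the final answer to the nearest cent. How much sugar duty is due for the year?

1 Jan – 8 Jan 2018: 25,405 kg at €0.29/kg → €7,367.45
9 Jan – 31 Dec 2018: 3,252 kg at €0.09/kg → €292.68

€7,660.13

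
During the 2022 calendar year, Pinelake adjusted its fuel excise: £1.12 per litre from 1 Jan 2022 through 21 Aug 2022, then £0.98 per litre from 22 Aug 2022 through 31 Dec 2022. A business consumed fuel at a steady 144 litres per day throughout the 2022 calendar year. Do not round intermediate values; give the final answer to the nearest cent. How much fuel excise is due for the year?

£56206.08

1 Jan – 21 Aug 2022: 233 days × 144 litres/day = 33,552 litres at £1.12/litre → £37578.24
22 Aug – 31 Dec 2022: 132 days × 144 litres/day = 19,008 litres at £0.98/litre → £18627.84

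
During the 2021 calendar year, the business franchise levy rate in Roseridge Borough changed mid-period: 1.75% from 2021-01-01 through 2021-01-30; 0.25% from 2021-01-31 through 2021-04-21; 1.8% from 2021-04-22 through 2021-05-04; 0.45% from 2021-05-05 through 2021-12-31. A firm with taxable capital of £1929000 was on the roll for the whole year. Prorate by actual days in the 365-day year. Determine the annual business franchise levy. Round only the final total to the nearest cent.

2021-01-01 to 2021-01-30: 30 days at 1.75% → £1929000 × 1.75% × 30/365 = £2774.5890
2021-01-31 to 2021-04-21: 81 days at 0.25% → £1929000 × 0.25% × 81/365 = £1070.1986
2021-04-22 to 2021-05-04: 13 days at 1.8% → £1929000 × 1.8% × 13/365 = £1236.6740
2021-05-05 to 2021-12-31: 241 days at 0.45% → £1929000 × 0.45% × 241/365 = £5731.5082
Total = £10812.9699

£10812.97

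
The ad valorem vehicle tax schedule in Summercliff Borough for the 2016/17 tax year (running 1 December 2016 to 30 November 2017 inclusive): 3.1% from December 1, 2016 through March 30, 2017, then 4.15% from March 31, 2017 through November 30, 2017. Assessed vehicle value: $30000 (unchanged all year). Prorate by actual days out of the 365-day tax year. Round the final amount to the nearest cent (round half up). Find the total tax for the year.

$1141.44

December 1, 2016 – March 30, 2017: 120 days at 3.1% → $30000 × 3.1% × 120/365 = $305.7534
March 31 – November 30, 2017: 245 days at 4.15% → $30000 × 4.15% × 245/365 = $835.6849
Total = $1141.4384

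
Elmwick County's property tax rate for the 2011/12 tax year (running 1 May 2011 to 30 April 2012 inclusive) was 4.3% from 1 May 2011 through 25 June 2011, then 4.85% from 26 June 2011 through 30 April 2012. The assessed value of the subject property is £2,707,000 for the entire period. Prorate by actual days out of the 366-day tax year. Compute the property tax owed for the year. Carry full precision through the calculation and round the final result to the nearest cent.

£129,011.48

1 May – 25 June 2011: 56 days at 4.3% → £2,707,000 × 4.3% × 56/366 = £17,809.9891
26 June 2011 – 30 April 2012: 310 days at 4.85% → £2,707,000 × 4.85% × 310/366 = £111,201.4891
Total = £129,011.4781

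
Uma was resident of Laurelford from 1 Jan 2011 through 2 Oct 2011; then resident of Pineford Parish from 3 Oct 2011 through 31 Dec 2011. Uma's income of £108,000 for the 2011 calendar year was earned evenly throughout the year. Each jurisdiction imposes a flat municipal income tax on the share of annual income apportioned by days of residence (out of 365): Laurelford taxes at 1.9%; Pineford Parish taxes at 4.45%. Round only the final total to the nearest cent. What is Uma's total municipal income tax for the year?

Laurelford, 1 Jan – 2 Oct 2011: 275 days → £108,000 × 1.9% × 275/365 = £1,546.0274
Pineford Parish, 3 Oct – 31 Dec 2011: 90 days → £108,000 × 4.45% × 90/365 = £1,185.0411
Total = £2,731.0685

£2,731.07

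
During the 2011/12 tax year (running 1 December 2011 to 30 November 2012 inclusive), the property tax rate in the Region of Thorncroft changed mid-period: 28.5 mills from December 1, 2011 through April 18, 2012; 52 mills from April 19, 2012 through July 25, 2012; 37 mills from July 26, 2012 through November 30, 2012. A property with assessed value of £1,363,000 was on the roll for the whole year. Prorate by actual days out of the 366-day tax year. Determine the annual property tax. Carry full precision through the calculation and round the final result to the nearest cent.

£51,473.73

December 1, 2011 – April 18, 2012: 140 days at 28.5 mills → £1,363,000 × 2.85% × 140/366 = £14,858.9344
April 19 – July 25, 2012: 98 days at 52 mills → £1,363,000 × 5.2% × 98/366 = £18,977.7268
July 26 – November 30, 2012: 128 days at 37 mills → £1,363,000 × 3.7% × 128/366 = £17,637.0710
Total = £51,473.7322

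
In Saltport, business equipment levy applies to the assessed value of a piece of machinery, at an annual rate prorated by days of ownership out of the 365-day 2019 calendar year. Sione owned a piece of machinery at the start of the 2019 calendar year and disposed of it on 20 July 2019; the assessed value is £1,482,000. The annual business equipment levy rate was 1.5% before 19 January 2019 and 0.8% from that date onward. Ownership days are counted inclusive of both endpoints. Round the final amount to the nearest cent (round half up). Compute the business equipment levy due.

1 January – 18 January 2019: 18 days at 1.5% → £1,482,000 × 1.5% × 18/365 = £1,096.2740
19 January – 20 July 2019: 183 days at 0.8% → £1,482,000 × 0.8% × 183/365 = £5,944.2411
Total = £7,040.5151

£7,040.52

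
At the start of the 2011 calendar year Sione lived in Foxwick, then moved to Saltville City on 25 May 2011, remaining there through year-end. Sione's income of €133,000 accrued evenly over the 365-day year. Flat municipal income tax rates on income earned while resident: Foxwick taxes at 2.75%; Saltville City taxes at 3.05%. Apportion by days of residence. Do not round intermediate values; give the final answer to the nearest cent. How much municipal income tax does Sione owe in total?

Foxwick, 1 January – 24 May 2011: 144 days → €133,000 × 2.75% × 144/365 = €1,442.9589
Saltville City, 25 May – 31 December 2011: 221 days → €133,000 × 3.05% × 221/365 = €2,456.1274
Total = €3,899.0863

€3,899.09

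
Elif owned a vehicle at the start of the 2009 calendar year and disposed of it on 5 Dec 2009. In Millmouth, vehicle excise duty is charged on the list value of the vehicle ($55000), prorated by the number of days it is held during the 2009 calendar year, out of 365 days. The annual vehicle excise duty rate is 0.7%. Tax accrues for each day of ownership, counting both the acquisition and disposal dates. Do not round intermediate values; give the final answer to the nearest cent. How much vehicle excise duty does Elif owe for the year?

Days held (1 Jan – 5 Dec 2009): 339 out of 365
Tax = $55000 × 0.7% × 339/365 = $357.5753

$357.58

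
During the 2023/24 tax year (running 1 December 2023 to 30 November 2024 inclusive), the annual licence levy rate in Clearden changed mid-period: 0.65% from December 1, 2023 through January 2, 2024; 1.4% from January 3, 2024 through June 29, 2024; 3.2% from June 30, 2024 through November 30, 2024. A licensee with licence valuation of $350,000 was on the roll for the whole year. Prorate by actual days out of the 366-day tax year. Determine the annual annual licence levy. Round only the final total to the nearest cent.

$7,314.14

December 1, 2023 – January 2, 2024: 33 days at 0.65% → $350,000 × 0.65% × 33/366 = $205.1230
January 3 – June 29, 2024: 179 days at 1.4% → $350,000 × 1.4% × 179/366 = $2,396.4481
June 30 – November 30, 2024: 154 days at 3.2% → $350,000 × 3.2% × 154/366 = $4,712.5683
Total = $7,314.1393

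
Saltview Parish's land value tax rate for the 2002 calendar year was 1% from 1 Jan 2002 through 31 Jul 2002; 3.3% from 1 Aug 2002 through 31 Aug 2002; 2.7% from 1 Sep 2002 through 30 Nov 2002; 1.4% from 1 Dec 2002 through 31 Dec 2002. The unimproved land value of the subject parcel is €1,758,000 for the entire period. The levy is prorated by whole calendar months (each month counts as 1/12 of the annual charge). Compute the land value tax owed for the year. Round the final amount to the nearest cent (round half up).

€29,007.00

1 Jan – 31 Jul 2002: 7 months at 1% → €1,758,000 × 1% × 7/12 = €10,255.0000
1 Aug – 31 Aug 2002: 1 month at 3.3% → €1,758,000 × 3.3% × 1/12 = €4,834.5000
1 Sep – 30 Nov 2002: 3 months at 2.7% → €1,758,000 × 2.7% × 3/12 = €11,866.5000
1 Dec – 31 Dec 2002: 1 month at 1.4% → €1,758,000 × 1.4% × 1/12 = €2,051.0000
Total = €29,007.0000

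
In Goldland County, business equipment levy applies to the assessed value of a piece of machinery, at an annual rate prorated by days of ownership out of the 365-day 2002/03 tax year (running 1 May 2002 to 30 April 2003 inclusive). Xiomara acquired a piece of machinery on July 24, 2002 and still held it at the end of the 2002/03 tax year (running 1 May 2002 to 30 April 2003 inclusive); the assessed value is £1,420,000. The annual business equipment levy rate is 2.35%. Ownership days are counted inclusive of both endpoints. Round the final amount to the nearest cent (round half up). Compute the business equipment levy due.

Days held (July 24, 2002 – April 30, 2003): 281 out of 365
Tax = £1,420,000 × 2.35% × 281/365 = £25,690.3288

£25,690.33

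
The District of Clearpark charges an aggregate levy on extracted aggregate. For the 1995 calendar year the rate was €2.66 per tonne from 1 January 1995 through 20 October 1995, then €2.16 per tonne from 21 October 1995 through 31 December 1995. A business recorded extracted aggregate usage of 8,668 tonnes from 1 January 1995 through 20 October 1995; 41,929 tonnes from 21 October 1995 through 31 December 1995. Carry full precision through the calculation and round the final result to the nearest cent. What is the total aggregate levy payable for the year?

€113623.52

1 January – 20 October 1995: 8,668 tonnes at €2.66/tonne → €23056.88
21 October – 31 December 1995: 41,929 tonnes at €2.16/tonne → €90566.64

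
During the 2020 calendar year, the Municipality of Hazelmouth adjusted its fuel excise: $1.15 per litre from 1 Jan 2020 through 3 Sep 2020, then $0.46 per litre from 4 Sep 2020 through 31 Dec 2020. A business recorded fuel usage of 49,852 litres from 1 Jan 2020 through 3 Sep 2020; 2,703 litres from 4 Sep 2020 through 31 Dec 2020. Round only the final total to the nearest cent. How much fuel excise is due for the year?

1 Jan – 3 Sep 2020: 49,852 litres at $1.15/litre → $57329.80
4 Sep – 31 Dec 2020: 2,703 litres at $0.46/litre → $1243.38

$58573.18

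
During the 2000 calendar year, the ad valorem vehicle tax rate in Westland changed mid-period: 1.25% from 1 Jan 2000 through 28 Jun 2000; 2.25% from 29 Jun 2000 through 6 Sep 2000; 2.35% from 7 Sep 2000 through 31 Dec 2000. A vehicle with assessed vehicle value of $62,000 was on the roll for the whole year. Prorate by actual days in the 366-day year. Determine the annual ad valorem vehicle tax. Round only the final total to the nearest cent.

$1,109.73

1 Jan – 28 Jun 2000: 180 days at 1.25% → $62,000 × 1.25% × 180/366 = $381.1475
29 Jun – 6 Sep 2000: 70 days at 2.25% → $62,000 × 2.25% × 70/366 = $266.8033
7 Sep – 31 Dec 2000: 116 days at 2.35% → $62,000 × 2.35% × 116/366 = $461.7814
Total = $1,109.7322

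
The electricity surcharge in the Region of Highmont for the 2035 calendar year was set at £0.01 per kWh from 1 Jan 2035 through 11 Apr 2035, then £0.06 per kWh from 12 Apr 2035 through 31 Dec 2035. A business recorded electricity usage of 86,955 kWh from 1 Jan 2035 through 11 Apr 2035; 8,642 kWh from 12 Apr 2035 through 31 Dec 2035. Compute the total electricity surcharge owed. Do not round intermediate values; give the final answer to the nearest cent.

1 Jan – 11 Apr 2035: 86,955 kWh at £0.01/kWh → £869.55
12 Apr – 31 Dec 2035: 8,642 kWh at £0.06/kWh → £518.52

£1388.07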